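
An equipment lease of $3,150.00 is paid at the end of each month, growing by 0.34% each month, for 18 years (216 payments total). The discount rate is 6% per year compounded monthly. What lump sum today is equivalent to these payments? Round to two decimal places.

$573,261.97

Periodic rate r = 0.06/12 per month; n is counted in months.
Growing ordinary annuity: PV = PMT₁ × [1 − ((1+g)/(1+r))^n] / (r − g) = 3,150 × [1 − ((1+0.0034)/(1+r))^216] / (r − 0.0034) = $573,261.97.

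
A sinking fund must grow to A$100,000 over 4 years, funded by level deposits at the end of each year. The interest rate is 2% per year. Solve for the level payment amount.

A$24,262.38

Level ordinary annuity; solve FV = PMT × [((1+r)^n − 1)/r] for PMT.
Periodic rate r = 0.02 per year.
With n = 4: PMT = 100,000 / ([((1+r)^n − 1)/r]) = A$24,262.38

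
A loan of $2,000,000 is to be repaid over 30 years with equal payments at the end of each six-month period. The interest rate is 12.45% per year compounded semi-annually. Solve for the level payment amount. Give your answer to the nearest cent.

$127,914.41

Level ordinary annuity; solve PV = PMT × [(1 − (1+r)^−n)/r] for PMT.
Periodic rate r = 0.1245/2 per half-year; n is counted in half-years.
With n = 60: PMT = 2,000,000 / ([(1 − (1+r)^−n)/r]) = $127,914.41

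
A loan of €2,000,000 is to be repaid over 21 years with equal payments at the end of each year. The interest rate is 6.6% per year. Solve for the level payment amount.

€178,686.37

Level ordinary annuity; solve PV = PMT × [(1 − (1+r)^−n)/r] for PMT.
Periodic rate r = 0.066 per year.
With n = 21: PMT = 2,000,000 / ([(1 − (1+r)^−n)/r]) = €178,686.37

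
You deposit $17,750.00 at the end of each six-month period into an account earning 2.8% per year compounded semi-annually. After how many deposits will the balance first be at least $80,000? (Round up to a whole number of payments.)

Periodic rate r = 0.028/2 per half-year; n is counted in half-years.
Ordinary annuity FV: 80,000 = 17,750 × [((1+r)^n − 1)/r].
(1+r)^n = 1 + 80,000 × r / 17,750, so n = ln(1 + 80,000·r/17,750) / ln(1+r) = 4.40.
Round up to a whole number of payments: n = 5.

5 payments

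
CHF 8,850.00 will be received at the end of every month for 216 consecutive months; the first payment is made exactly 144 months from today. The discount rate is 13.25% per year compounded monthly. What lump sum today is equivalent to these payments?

CHF 151,146.21

Ordinary annuity of 216 payments, first payment at period 144.
Periodic rate r = 0.1325/12 per month; n is counted in months.
The ordinary-annuity PV formula values the stream one period before the first payment (period 143); discount that back 143 periods:
PV₀ = 8,850 × [1 − (1+r)^−216] / r × (1+r)^−143 = CHF 151,146.21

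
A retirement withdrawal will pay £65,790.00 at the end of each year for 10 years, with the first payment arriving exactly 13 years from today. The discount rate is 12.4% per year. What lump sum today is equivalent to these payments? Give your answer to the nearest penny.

Ordinary annuity of 10 payments, first payment at period 13.
Periodic rate r = 0.124 per year.
The ordinary-annuity PV formula values the stream one period before the first payment (period 12); discount that back 12 periods:
PV₀ = 65,790 × [1 − (1+r)^−10] / r × (1+r)^−12 = £89,939.96

£89,939.96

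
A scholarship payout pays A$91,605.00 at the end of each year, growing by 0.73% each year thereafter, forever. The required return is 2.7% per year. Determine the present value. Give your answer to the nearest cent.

Periodic rate r = 0.027 per year.
Growing perpetuity (Gordon): PV = PMT₁ / (r − g) = 91,605 / (r − 0.0073) = A$4,650,000.00.

A$4,650,000.00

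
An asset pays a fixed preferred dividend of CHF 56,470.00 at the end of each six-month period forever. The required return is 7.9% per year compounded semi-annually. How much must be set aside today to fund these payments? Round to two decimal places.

CHF 1,429,620.25

Periodic rate r = 0.079/2 per half-year.
Level perpetuity: PV = PMT / r = 56,470 / (0.079/2) = CHF 1,429,620.25.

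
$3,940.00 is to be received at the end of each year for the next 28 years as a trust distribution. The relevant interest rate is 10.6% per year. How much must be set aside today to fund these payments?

This is an ordinary annuity: 28 payments of $3,940.00 at the end of each year.
Periodic rate r = 0.106 per year.
PV = PMT × [(1 − (1+r)^−n)/r] = 3,940 × [1 − (1+r)^−28] / r = $34,956.48

$34,956.48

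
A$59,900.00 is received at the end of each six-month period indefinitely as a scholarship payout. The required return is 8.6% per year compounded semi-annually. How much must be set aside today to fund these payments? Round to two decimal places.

Periodic rate r = 0.086/2 per half-year.
Level perpetuity: PV = PMT / r = 59,900 / (0.086/2) = A$1,393,023.26.

A$1,393,023.26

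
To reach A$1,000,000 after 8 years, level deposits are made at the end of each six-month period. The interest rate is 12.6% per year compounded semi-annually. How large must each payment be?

Level ordinary annuity; solve FV = PMT × [((1+r)^n − 1)/r] for PMT.
Periodic rate r = 0.126/2 per half-year; n is counted in half-years.
With n = 16: PMT = 1,000,000 / ([((1+r)^n − 1)/r]) = A$38,000.78

A$38,000.78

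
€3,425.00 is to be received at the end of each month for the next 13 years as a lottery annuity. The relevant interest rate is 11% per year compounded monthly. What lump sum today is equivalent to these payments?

€283,637.47

This is an ordinary annuity: 156 payments of €3,425.00 at the end of each month.
Periodic rate r = 0.11/12 per month; n is counted in months.
PV = PMT × [(1 − (1+r)^−n)/r] = 3,425 × [1 − (1+r)^−156] / r = €283,637.47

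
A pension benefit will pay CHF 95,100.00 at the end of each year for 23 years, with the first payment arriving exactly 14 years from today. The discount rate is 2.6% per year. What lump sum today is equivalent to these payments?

CHF 1,168,156.22

Ordinary annuity of 23 payments, first payment at period 14.
Periodic rate r = 0.026 per year.
The ordinary-annuity PV formula values the stream one period before the first payment (period 13); discount that back 13 periods:
PV₀ = 95,100 × [1 − (1+r)^−23] / r × (1+r)^−13 = CHF 1,168,156.22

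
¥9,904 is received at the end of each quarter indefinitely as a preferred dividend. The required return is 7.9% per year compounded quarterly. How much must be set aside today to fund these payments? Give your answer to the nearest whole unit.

Periodic rate r = 0.079/4 per quarter.
Level perpetuity: PV = PMT / r = 9,904 / (0.079/4) = ¥501,468.

¥501,468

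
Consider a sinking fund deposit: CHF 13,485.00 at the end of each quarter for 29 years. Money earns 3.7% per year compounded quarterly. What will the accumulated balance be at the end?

This is an ordinary annuity: 116 deposits of CHF 13,485.00 at the end of each quarter.
Periodic rate r = 0.037/4 per quarter; n is counted in quarters.
FV = PMT × [((1+r)^n − 1)/r] = 13,485 × [(1+r)^116 − 1] / r = CHF 2,784,108.36

CHF 2,784,108.36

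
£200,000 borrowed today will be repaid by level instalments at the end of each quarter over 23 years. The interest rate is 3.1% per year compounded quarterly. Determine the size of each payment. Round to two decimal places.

£3,048.30

Level ordinary annuity; solve PV = PMT × [(1 − (1+r)^−n)/r] for PMT.
Periodic rate r = 0.031/4 per quarter; n is counted in quarters.
With n = 92: PMT = 200,000 / ([(1 − (1+r)^−n)/r]) = £3,048.30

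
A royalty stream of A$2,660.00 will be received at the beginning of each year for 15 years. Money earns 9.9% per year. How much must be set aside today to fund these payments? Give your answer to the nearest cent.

A$22,362.65

This is an annuity due: 15 payments of A$2,660.00 at the beginning of each year.
Periodic rate r = 0.099 per year.
PV = PMT × [(1 − (1+r)^−n)/r] × (1+r) = 2,660 × [1 − (1+r)^−15] / r × (1+r) = A$22,362.65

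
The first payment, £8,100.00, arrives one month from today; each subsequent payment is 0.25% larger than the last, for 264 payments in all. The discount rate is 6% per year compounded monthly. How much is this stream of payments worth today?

Periodic rate r = 0.06/12 per month; n is counted in months.
Growing ordinary annuity: PV = PMT₁ × [1 − ((1+g)/(1+r))^n] / (r − g) = 8,100 × [1 − ((1+0.0025)/(1+r))^264] / (r − 0.0025) = £1,561,268.01.

£1,561,268.01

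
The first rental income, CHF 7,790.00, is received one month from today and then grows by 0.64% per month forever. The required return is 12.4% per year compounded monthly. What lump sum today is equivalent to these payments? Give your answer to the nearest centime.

Periodic rate r = 0.124/12 per month.
Growing perpetuity (Gordon): PV = PMT₁ / (r − g) = 7,790 / (r − 0.0064) = CHF 1,980,508.47.

CHF 1,980,508.47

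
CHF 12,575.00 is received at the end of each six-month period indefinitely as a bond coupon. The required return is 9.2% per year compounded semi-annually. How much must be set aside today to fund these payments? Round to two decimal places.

Periodic rate r = 0.092/2 per half-year.
Level perpetuity: PV = PMT / r = 12,575 / (0.092/2) = CHF 273,369.57.

CHF 273,369.57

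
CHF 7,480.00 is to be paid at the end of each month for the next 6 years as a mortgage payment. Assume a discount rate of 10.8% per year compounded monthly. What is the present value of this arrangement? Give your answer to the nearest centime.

CHF 395,102.45

This is an ordinary annuity: 72 payments of CHF 7,480.00 at the end of each month.
Periodic rate r = 0.108/12 per month; n is counted in months.
PV = PMT × [(1 − (1+r)^−n)/r] = 7,480 × [1 − (1+r)^−72] / r = CHF 395,102.45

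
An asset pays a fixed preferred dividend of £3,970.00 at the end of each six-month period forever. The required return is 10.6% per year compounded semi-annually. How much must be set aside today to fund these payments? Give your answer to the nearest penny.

£74,905.66

Periodic rate r = 0.106/2 per half-year.
Level perpetuity: PV = PMT / r = 3,970 / (0.106/2) = £74,905.66.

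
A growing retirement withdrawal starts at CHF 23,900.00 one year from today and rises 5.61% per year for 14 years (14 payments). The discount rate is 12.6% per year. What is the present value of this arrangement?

CHF 202,519.89

Periodic rate r = 0.126 per year.
Growing ordinary annuity: PV = PMT₁ × [1 − ((1+g)/(1+r))^n] / (r − g) = 23,900 × [1 − ((1+0.0561)/(1+r))^14] / (r − 0.0561) = CHF 202,519.89.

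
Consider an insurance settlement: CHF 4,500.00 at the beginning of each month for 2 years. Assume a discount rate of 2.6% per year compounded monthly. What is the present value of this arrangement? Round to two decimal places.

This is an annuity due: 24 payments of CHF 4,500.00 at the beginning of each month.
Periodic rate r = 0.026/12 per month; n is counted in months.
PV = PMT × [(1 − (1+r)^−n)/r] × (1+r) = 4,500 × [1 − (1+r)^−24] / r × (1+r) = CHF 105,356.91

CHF 105,356.91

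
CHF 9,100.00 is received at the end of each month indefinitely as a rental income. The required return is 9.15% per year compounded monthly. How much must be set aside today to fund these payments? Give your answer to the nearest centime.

CHF 1,193,442.62

Periodic rate r = 0.0915/12 per month.
Level perpetuity: PV = PMT / r = 9,100 / (0.0915/12) = CHF 1,193,442.62.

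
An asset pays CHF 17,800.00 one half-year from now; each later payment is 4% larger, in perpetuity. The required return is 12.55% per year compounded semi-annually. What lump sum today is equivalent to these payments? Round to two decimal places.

Periodic rate r = 0.1255/2 per half-year.
Growing perpetuity (Gordon): PV = PMT₁ / (r − g) = 17,800 / (r − 0.04) = CHF 782,417.58.

CHF 782,417.58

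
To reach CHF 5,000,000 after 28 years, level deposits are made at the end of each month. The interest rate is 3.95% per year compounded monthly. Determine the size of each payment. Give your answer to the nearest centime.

Level ordinary annuity; solve FV = PMT × [((1+r)^n − 1)/r] for PMT.
Periodic rate r = 0.0395/12 per month; n is counted in months.
With n = 336: PMT = 5,000,000 / ([((1+r)^n − 1)/r]) = CHF 8,160.78

CHF 8,160.78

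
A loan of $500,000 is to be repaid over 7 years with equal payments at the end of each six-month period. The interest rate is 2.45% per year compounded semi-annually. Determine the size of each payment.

$39,082.05

Level ordinary annuity; solve PV = PMT × [(1 − (1+r)^−n)/r] for PMT.
Periodic rate r = 0.0245/2 per half-year; n is counted in half-years.
With n = 14: PMT = 500,000 / ([(1 − (1+r)^−n)/r]) = $39,082.05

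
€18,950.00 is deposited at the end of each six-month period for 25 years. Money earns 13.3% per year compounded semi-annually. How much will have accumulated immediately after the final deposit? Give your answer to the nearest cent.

€6,840,787.21

This is an ordinary annuity: 50 deposits of €18,950.00 at the end of each six-month period.
Periodic rate r = 0.133/2 per half-year; n is counted in half-years.
FV = PMT × [((1+r)^n − 1)/r] = 18,950 × [(1+r)^50 − 1] / r = €6,840,787.21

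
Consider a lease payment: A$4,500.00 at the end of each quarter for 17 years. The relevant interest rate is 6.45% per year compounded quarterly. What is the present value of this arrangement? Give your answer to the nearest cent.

This is an ordinary annuity: 68 payments of A$4,500.00 at the end of each quarter.
Periodic rate r = 0.0645/4 per quarter; n is counted in quarters.
PV = PMT × [(1 − (1+r)^−n)/r] = 4,500 × [1 − (1+r)^−68] / r = A$185,030.88

A$185,030.88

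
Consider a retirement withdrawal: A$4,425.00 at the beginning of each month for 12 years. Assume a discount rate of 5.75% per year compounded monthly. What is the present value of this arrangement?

A$461,721.62

This is an annuity due: 144 payments of A$4,425.00 at the beginning of each month.
Periodic rate r = 0.0575/12 per month; n is counted in months.
PV = PMT × [(1 − (1+r)^−n)/r] × (1+r) = 4,425 × [1 − (1+r)^−144] / r × (1+r) = A$461,721.62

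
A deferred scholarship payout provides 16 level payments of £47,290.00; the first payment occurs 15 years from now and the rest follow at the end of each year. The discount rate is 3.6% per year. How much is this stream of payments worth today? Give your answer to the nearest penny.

£345,980.20

Ordinary annuity of 16 payments, first payment at period 15.
Periodic rate r = 0.036 per year.
The ordinary-annuity PV formula values the stream one period before the first payment (period 14); discount that back 14 periods:
PV₀ = 47,290 × [1 − (1+r)^−16] / r × (1+r)^−14 = £345,980.20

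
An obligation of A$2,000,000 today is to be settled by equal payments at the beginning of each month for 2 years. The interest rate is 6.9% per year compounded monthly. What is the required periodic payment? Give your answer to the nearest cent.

A$88,943.09

Level annuity due; solve PV = PMT × [(1 − (1+r)^−n)/r] × (1+r) for PMT.
Periodic rate r = 0.069/12 per month; n is counted in months.
With n = 24: PMT = 2,000,000 / ([(1 − (1+r)^−n)/r] × (1+r)) = A$88,943.09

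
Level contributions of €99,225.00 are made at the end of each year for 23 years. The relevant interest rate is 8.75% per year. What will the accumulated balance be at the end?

€6,673,035.68

This is an ordinary annuity: 23 deposits of €99,225.00 at the end of each year.
Periodic rate r = 0.0875 per year.
FV = PMT × [((1+r)^n − 1)/r] = 99,225 × [(1+r)^23 − 1] / r = €6,673,035.68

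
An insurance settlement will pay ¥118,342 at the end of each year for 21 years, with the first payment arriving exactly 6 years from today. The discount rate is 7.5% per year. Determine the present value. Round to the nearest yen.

¥858,405

Ordinary annuity of 21 payments, first payment at period 6.
Periodic rate r = 0.075 per year.
The ordinary-annuity PV formula values the stream one period before the first payment (period 5); discount that back 5 periods:
PV₀ = 118,342 × [1 − (1+r)^−21] / r × (1+r)^−5 = ¥858,405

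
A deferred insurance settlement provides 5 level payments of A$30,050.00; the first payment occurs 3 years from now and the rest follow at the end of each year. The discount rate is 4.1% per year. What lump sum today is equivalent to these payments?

A$123,101.06

Ordinary annuity of 5 payments, first payment at period 3.
Periodic rate r = 0.041 per year.
The ordinary-annuity PV formula values the stream one period before the first payment (period 2); discount that back 2 periods:
PV₀ = 30,050 × [1 − (1+r)^−5] / r × (1+r)^−2 = A$123,101.06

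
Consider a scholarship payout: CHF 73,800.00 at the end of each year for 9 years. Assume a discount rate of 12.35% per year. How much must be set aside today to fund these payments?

CHF 388,047.85

This is an ordinary annuity: 9 payments of CHF 73,800.00 at the end of each year.
Periodic rate r = 0.1235 per year.
PV = PMT × [(1 − (1+r)^−n)/r] = 73,800 × [1 − (1+r)^−9] / r = CHF 388,047.85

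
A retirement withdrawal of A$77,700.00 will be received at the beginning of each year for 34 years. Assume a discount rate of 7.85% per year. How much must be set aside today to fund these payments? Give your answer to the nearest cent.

A$985,759.17

This is an annuity due: 34 payments of A$77,700.00 at the beginning of each year.
Periodic rate r = 0.0785 per year.
PV = PMT × [(1 − (1+r)^−n)/r] × (1+r) = 77,700 × [1 − (1+r)^−34] / r × (1+r) = A$985,759.17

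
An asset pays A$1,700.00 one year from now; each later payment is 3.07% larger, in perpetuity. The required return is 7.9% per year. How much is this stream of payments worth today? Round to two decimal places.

Periodic rate r = 0.079 per year.
Growing perpetuity (Gordon): PV = PMT₁ / (r − g) = 1,700 / (r − 0.0307) = A$35,196.69.

A$35,196.69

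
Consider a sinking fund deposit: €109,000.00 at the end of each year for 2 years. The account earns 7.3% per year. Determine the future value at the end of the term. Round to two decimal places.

This is an ordinary annuity: 2 deposits of €109,000.00 at the end of each year.
Periodic rate r = 0.073 per year.
FV = PMT × [((1+r)^n − 1)/r] = 109,000 × [(1+r)^2 − 1] / r = €225,957.00

€225,957.00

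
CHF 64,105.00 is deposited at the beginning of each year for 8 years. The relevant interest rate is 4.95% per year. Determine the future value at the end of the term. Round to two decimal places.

This is an annuity due: 8 deposits of CHF 64,105.00 at the beginning of each year.
Periodic rate r = 0.0495 per year.
FV = PMT × [((1+r)^n − 1)/r] × (1+r) = 64,105 × [(1+r)^8 − 1] / r × (1+r) = CHF 641,299.06

CHF 641,299.06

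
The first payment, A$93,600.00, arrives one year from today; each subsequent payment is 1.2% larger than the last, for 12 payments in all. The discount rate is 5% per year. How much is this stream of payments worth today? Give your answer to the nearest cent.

Periodic rate r = 0.05 per year.
Growing ordinary annuity: PV = PMT₁ × [1 − ((1+g)/(1+r))^n] / (r − g) = 93,600 × [1 − ((1+0.012)/(1+r))^12] / (r − 0.012) = A$880,500.86.

A$880,500.86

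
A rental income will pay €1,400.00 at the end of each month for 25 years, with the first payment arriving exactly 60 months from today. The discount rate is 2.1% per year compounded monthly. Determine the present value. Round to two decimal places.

€294,532.14

Ordinary annuity of 300 payments, first payment at period 60.
Periodic rate r = 0.021/12 per month; n is counted in months.
The ordinary-annuity PV formula values the stream one period before the first payment (period 59); discount that back 59 periods:
PV₀ = 1,400 × [1 − (1+r)^−300] / r × (1+r)^−59 = €294,532.14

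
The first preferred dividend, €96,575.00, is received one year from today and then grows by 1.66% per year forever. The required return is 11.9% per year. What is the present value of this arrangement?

€943,115.23

Periodic rate r = 0.119 per year.
Growing perpetuity (Gordon): PV = PMT₁ / (r − g) = 96,575 / (r − 0.0166) = €943,115.23.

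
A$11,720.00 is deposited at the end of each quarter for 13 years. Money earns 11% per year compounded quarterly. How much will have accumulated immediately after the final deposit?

A$1,320,646.03

This is an ordinary annuity: 52 deposits of A$11,720.00 at the end of each quarter.
Periodic rate r = 0.11/4 per quarter; n is counted in quarters.
FV = PMT × [((1+r)^n − 1)/r] = 11,720 × [(1+r)^52 − 1] / r = A$1,320,646.03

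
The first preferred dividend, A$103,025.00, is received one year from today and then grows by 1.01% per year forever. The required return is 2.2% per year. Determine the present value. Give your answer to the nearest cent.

A$8,657,563.03

Periodic rate r = 0.022 per year.
Growing perpetuity (Gordon): PV = PMT₁ / (r − g) = 103,025 / (r − 0.0101) = A$8,657,563.03.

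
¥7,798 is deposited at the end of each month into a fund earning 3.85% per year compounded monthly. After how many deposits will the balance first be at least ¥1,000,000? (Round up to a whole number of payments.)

108 payments

Periodic rate r = 0.0385/12 per month; n is counted in months.
Ordinary annuity FV: 1,000,000 = 7,798 × [((1+r)^n − 1)/r].
(1+r)^n = 1 + 1,000,000 × r / 7,798, so n = ln(1 + 1,000,000·r/7,798) / ln(1+r) = 107.58.
Round up to a whole number of payments: n = 108.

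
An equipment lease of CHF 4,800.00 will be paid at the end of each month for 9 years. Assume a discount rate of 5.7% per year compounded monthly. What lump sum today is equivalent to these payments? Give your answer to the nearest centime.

This is an ordinary annuity: 108 payments of CHF 4,800.00 at the end of each month.
Periodic rate r = 0.057/12 per month; n is counted in months.
PV = PMT × [(1 − (1+r)^−n)/r] = 4,800 × [1 − (1+r)^−108] / r = CHF 404,792.22

CHF 404,792.22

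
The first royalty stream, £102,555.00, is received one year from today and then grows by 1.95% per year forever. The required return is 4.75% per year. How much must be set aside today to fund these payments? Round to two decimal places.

£3,662,678.57

Periodic rate r = 0.0475 per year.
Growing perpetuity (Gordon): PV = PMT₁ / (r − g) = 102,555 / (r − 0.0195) = £3,662,678.57.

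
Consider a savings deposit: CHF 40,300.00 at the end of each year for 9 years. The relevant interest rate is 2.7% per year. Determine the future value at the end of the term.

CHF 404,442.10

This is an ordinary annuity: 9 deposits of CHF 40,300.00 at the end of each year.
Periodic rate r = 0.027 per year.
FV = PMT × [((1+r)^n − 1)/r] = 40,300 × [(1+r)^9 − 1] / r = CHF 404,442.10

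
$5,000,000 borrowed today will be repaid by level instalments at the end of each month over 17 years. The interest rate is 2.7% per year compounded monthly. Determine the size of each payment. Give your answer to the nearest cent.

$30,590.70

Level ordinary annuity; solve PV = PMT × [(1 − (1+r)^−n)/r] for PMT.
Periodic rate r = 0.027/12 per month; n is counted in months.
With n = 204: PMT = 5,000,000 / ([(1 − (1+r)^−n)/r]) = $30,590.70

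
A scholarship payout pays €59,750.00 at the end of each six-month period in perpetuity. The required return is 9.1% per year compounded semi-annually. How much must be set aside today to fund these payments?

Periodic rate r = 0.091/2 per half-year.
Level perpetuity: PV = PMT / r = 59,750 / (0.091/2) = €1,313,186.81.

€1,313,186.81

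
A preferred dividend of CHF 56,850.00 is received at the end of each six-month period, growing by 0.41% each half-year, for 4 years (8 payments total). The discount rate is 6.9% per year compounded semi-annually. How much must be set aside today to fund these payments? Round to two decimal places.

CHF 396,977.89

Periodic rate r = 0.069/2 per half-year; n is counted in half-years.
Growing ordinary annuity: PV = PMT₁ × [1 − ((1+g)/(1+r))^n] / (r − g) = 56,850 × [1 − ((1+0.0041)/(1+r))^8] / (r − 0.0041) = CHF 396,977.89.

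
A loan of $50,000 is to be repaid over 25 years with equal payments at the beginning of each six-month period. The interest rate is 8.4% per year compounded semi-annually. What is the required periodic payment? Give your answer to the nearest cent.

$2,310.72

Level annuity due; solve PV = PMT × [(1 − (1+r)^−n)/r] × (1+r) for PMT.
Periodic rate r = 0.084/2 per half-year; n is counted in half-years.
With n = 50: PMT = 50,000 / ([(1 − (1+r)^−n)/r] × (1+r)) = $2,310.72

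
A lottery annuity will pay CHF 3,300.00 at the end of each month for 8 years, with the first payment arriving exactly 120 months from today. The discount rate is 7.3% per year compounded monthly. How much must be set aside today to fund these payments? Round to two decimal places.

CHF 116,336.01

Ordinary annuity of 96 payments, first payment at period 120.
Periodic rate r = 0.073/12 per month; n is counted in months.
The ordinary-annuity PV formula values the stream one period before the first payment (period 119); discount that back 119 periods:
PV₀ = 3,300 × [1 − (1+r)^−96] / r × (1+r)^−119 = CHF 116,336.01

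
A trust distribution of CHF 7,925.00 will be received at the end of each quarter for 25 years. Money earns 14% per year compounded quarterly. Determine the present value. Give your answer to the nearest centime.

This is an ordinary annuity: 100 payments of CHF 7,925.00 at the end of each quarter.
Periodic rate r = 0.14/4 per quarter; n is counted in quarters.
PV = PMT × [(1 − (1+r)^−n)/r] = 7,925 × [1 − (1+r)^−100] / r = CHF 219,169.25

CHF 219,169.25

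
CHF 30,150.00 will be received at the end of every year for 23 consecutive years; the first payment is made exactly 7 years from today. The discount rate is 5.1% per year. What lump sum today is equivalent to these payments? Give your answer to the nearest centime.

Ordinary annuity of 23 payments, first payment at period 7.
Periodic rate r = 0.051 per year.
The ordinary-annuity PV formula values the stream one period before the first payment (period 6); discount that back 6 periods:
PV₀ = 30,150 × [1 − (1+r)^−23] / r × (1+r)^−6 = CHF 298,919.04

CHF 298,919.04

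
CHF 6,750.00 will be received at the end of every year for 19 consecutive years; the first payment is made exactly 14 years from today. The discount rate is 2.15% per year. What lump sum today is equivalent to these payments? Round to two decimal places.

Ordinary annuity of 19 payments, first payment at period 14.
Periodic rate r = 0.0215 per year.
The ordinary-annuity PV formula values the stream one period before the first payment (period 13); discount that back 13 periods:
PV₀ = 6,750 × [1 − (1+r)^−19] / r × (1+r)^−13 = CHF 79,162.34

CHF 79,162.34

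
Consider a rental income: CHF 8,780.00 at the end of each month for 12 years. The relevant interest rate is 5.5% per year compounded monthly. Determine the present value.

CHF 924,043.06

This is an ordinary annuity: 144 payments of CHF 8,780.00 at the end of each month.
Periodic rate r = 0.055/12 per month; n is counted in months.
PV = PMT × [(1 − (1+r)^−n)/r] = 8,780 × [1 − (1+r)^−144] / r = CHF 924,043.06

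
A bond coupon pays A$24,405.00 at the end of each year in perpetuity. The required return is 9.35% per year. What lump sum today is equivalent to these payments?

Periodic rate r = 0.0935 per year.
Level perpetuity: PV = PMT / r = 24,405 / (0.0935) = A$261,016.04.

A$261,016.04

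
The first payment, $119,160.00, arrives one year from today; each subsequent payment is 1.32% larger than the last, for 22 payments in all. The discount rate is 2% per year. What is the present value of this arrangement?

$2,397,958.09

Periodic rate r = 0.02 per year.
Growing ordinary annuity: PV = PMT₁ × [1 − ((1+g)/(1+r))^n] / (r − g) = 119,160 × [1 − ((1+0.0132)/(1+r))^22] / (r − 0.0132) = $2,397,958.09.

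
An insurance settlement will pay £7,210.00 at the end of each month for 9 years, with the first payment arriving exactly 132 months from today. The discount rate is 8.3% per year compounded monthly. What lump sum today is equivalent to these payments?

Ordinary annuity of 108 payments, first payment at period 132.
Periodic rate r = 0.083/12 per month; n is counted in months.
The ordinary-annuity PV formula values the stream one period before the first payment (period 131); discount that back 131 periods:
PV₀ = 7,210 × [1 − (1+r)^−108] / r × (1+r)^−131 = £221,840.41

£221,840.41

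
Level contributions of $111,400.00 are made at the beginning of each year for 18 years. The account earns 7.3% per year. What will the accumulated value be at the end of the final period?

This is an annuity due: 18 deposits of $111,400.00 at the beginning of each year.
Periodic rate r = 0.073 per year.
FV = PMT × [((1+r)^n − 1)/r] × (1+r) = 111,400 × [(1+r)^18 − 1] / r × (1+r) = $4,183,029.11

$4,183,029.11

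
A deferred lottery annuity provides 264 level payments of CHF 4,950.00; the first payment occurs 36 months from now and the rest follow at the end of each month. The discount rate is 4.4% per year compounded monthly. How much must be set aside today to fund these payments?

Ordinary annuity of 264 payments, first payment at period 36.
Periodic rate r = 0.044/12 per month; n is counted in months.
The ordinary-annuity PV formula values the stream one period before the first payment (period 35); discount that back 35 periods:
PV₀ = 4,950 × [1 − (1+r)^−264] / r × (1+r)^−35 = CHF 735,752.98

CHF 735,752.98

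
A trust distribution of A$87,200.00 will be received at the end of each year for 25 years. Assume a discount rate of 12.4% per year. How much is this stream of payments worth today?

This is an ordinary annuity: 25 payments of A$87,200.00 at the end of each year.
Periodic rate r = 0.124 per year.
PV = PMT × [(1 − (1+r)^−n)/r] = 87,200 × [1 − (1+r)^−25] / r = A$665,387.04

A$665,387.04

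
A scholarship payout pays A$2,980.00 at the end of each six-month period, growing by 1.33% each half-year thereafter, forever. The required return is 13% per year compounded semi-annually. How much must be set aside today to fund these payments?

Periodic rate r = 0.13/2 per half-year.
Growing perpetuity (Gordon): PV = PMT₁ / (r − g) = 2,980 / (r − 0.0133) = A$57,640.23.

A$57,640.23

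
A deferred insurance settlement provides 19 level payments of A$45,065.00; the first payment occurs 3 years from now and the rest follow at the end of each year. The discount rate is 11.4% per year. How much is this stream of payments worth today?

Ordinary annuity of 19 payments, first payment at period 3.
Periodic rate r = 0.114 per year.
The ordinary-annuity PV formula values the stream one period before the first payment (period 2); discount that back 2 periods:
PV₀ = 45,065 × [1 − (1+r)^−19] / r × (1+r)^−2 = A$277,581.48

A$277,581.48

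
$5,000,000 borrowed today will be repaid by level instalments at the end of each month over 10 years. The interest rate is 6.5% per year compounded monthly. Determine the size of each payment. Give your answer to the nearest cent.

Level ordinary annuity; solve PV = PMT × [(1 − (1+r)^−n)/r] for PMT.
Periodic rate r = 0.065/12 per month; n is counted in months.
With n = 120: PMT = 5,000,000 / ([(1 − (1+r)^−n)/r]) = $56,773.99

$56,773.99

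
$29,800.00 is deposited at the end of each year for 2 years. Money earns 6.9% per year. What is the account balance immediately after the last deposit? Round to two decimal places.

This is an ordinary annuity: 2 deposits of $29,800.00 at the end of each year.
Periodic rate r = 0.069 per year.
FV = PMT × [((1+r)^n − 1)/r] = 29,800 × [(1+r)^2 − 1] / r = $61,656.20

$61,656.20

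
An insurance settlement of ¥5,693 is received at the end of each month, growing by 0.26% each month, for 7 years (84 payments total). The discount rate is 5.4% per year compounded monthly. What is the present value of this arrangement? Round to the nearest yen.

¥440,560

Periodic rate r = 0.054/12 per month; n is counted in months.
Growing ordinary annuity: PV = PMT₁ × [1 − ((1+g)/(1+r))^n] / (r − g) = 5,693 × [1 − ((1+0.0026)/(1+r))^84] / (r − 0.0026) = ¥440,560.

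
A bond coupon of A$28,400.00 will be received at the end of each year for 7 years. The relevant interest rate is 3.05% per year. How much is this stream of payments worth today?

This is an ordinary annuity: 7 payments of A$28,400.00 at the end of each year.
Periodic rate r = 0.0305 per year.
PV = PMT × [(1 − (1+r)^−n)/r] = 28,400 × [1 − (1+r)^−7] / r = A$176,607.09

A$176,607.09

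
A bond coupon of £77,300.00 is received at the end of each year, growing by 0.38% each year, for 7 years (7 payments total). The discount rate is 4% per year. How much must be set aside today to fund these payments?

£469,002.74

Periodic rate r = 0.04 per year.
Growing ordinary annuity: PV = PMT₁ × [1 − ((1+g)/(1+r))^n] / (r − g) = 77,300 × [1 − ((1+0.0038)/(1+r))^7] / (r − 0.0038) = £469,002.74.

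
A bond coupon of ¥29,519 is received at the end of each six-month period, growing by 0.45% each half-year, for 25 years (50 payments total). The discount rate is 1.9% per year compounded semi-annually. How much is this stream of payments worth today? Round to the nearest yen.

¥1,297,921

Periodic rate r = 0.019/2 per half-year; n is counted in half-years.
Growing ordinary annuity: PV = PMT₁ × [1 − ((1+g)/(1+r))^n] / (r − g) = 29,519 × [1 − ((1+0.0045)/(1+r))^50] / (r − 0.0045) = ¥1,297,921.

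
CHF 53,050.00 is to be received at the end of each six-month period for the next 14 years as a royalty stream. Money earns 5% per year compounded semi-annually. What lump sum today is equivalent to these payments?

CHF 1,059,137.34

This is an ordinary annuity: 28 payments of CHF 53,050.00 at the end of each six-month period.
Periodic rate r = 0.05/2 per half-year; n is counted in half-years.
PV = PMT × [(1 − (1+r)^−n)/r] = 53,050 × [1 − (1+r)^−28] / r = CHF 1,059,137.34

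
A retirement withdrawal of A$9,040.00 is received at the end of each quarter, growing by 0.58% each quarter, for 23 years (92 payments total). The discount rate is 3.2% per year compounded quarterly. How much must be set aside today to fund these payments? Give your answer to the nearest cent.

Periodic rate r = 0.032/4 per quarter; n is counted in quarters.
Growing ordinary annuity: PV = PMT₁ × [1 − ((1+g)/(1+r))^n] / (r − g) = 9,040 × [1 − ((1+0.0058)/(1+r))^92] / (r − 0.0058) = A$748,258.37.

A$748,258.37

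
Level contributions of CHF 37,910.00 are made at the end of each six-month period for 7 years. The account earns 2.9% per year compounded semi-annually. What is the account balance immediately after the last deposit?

CHF 583,782.65

This is an ordinary annuity: 14 deposits of CHF 37,910.00 at the end of each six-month period.
Periodic rate r = 0.029/2 per half-year; n is counted in half-years.
FV = PMT × [((1+r)^n − 1)/r] = 37,910 × [(1+r)^14 − 1] / r = CHF 583,782.65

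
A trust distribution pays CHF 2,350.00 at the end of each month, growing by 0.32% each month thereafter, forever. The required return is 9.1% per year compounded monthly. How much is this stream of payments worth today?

Periodic rate r = 0.091/12 per month.
Growing perpetuity (Gordon): PV = PMT₁ / (r − g) = 2,350 / (r − 0.0032) = CHF 536,121.67.

CHF 536,121.67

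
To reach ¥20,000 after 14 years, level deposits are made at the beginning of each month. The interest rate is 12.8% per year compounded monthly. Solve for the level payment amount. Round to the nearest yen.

¥43

Level annuity due; solve FV = PMT × [((1+r)^n − 1)/r] × (1+r) for PMT.
Periodic rate r = 0.128/12 per month; n is counted in months.
With n = 168: PMT = 20,000 / ([((1+r)^n − 1)/r] × (1+r)) = ¥43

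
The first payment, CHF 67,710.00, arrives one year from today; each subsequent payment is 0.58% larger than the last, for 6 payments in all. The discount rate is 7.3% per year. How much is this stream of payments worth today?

CHF 324,063.35

Periodic rate r = 0.073 per year.
Growing ordinary annuity: PV = PMT₁ × [1 − ((1+g)/(1+r))^n] / (r − g) = 67,710 × [1 − ((1+0.0058)/(1+r))^6] / (r − 0.0058) = CHF 324,063.35.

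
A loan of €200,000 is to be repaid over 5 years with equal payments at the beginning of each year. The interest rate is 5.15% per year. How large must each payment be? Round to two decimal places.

Level annuity due; solve PV = PMT × [(1 − (1+r)^−n)/r] × (1+r) for PMT.
Periodic rate r = 0.0515 per year.
With n = 5: PMT = 200,000 / ([(1 − (1+r)^−n)/r] × (1+r)) = €44,114.76

€44,114.76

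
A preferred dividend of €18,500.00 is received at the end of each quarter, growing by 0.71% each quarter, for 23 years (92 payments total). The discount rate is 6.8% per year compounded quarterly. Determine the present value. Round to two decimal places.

Periodic rate r = 0.068/4 per quarter; n is counted in quarters.
Growing ordinary annuity: PV = PMT₁ × [1 − ((1+g)/(1+r))^n] / (r − g) = 18,500 × [1 − ((1+0.0071)/(1+r))^92] / (r − 0.0071) = €1,108,907.15.

€1,108,907.15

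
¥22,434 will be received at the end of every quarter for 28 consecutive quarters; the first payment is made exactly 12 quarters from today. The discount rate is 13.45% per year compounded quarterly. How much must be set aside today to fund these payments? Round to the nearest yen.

Ordinary annuity of 28 payments, first payment at period 12.
Periodic rate r = 0.1345/4 per quarter; n is counted in quarters.
The ordinary-annuity PV formula values the stream one period before the first payment (period 11); discount that back 11 periods:
PV₀ = 22,434 × [1 − (1+r)^−28] / r × (1+r)^−11 = ¥280,025

¥280,025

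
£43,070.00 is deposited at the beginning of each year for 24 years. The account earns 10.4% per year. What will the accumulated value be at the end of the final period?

This is an annuity due: 24 deposits of £43,070.00 at the beginning of each year.
Periodic rate r = 0.104 per year.
FV = PMT × [((1+r)^n − 1)/r] × (1+r) = 43,070 × [(1+r)^24 − 1] / r × (1+r) = £4,456,039.78

£4,456,039.78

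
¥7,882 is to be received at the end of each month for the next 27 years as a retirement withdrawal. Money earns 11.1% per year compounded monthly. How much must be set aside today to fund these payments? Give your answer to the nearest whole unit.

¥808,966

This is an ordinary annuity: 324 payments of ¥7,882 at the end of each month.
Periodic rate r = 0.111/12 per month; n is counted in months.
PV = PMT × [(1 − (1+r)^−n)/r] = 7,882 × [1 − (1+r)^−324] / r = ¥808,966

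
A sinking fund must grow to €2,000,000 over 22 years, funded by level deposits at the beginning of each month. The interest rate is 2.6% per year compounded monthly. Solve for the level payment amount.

€5,610.36

Level annuity due; solve FV = PMT × [((1+r)^n − 1)/r] × (1+r) for PMT.
Periodic rate r = 0.026/12 per month; n is counted in months.
With n = 264: PMT = 2,000,000 / ([((1+r)^n − 1)/r] × (1+r)) = €5,610.36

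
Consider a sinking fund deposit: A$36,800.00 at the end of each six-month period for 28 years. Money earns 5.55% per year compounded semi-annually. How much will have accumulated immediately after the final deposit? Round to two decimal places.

This is an ordinary annuity: 56 deposits of A$36,800.00 at the end of each six-month period.
Periodic rate r = 0.0555/2 per half-year; n is counted in half-years.
FV = PMT × [((1+r)^n − 1)/r] = 36,800 × [(1+r)^56 − 1] / r = A$4,815,509.07

A$4,815,509.07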